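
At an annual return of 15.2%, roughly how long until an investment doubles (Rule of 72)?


Formula: Years ≈ 72 / r
Substituting: Years ≈ 72 / 15.2
Years ≈ 4.7

4.7 years


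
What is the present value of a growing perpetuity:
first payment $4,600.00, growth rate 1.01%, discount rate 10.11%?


Formula: PV = C / (r - g)
Spread: r - g = 0.1011 - 0.0101 = 0.091
Substituting: PV = $4,600.00 / 0.091
PV = $50,549.45

$50,549.45


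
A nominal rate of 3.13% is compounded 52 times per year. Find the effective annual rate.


Formula: EAR = (1 + r/m)^m - 1
Period rate: r/m = 0.0313 / 52 = 0.000602
Compounding: (1 + 0.000602)^52 = 1.031785
EAR = 1.031785 - 1 = 0.031785

0.031785


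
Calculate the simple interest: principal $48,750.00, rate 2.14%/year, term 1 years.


Formula: I = P * r * t
Substituting: I = $48,750.00 * 0.0214 * 1
Step: I = $48,750.00 * 0.0214
I = $1,043.25

$1,043.25


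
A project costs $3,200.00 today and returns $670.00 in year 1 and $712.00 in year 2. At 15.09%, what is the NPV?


Formula: NPV = C0 + C1/(1+r) + C2/(1+r)^2
Discount C1: $670.00 / (1 + 0.1509) = $582.15
Discount C2: $712.00 / (1 + 0.1509)^2 = $537.53
NPV = -$3,200.00 + $582.15 + $537.53 = -$2,080.31

-$2,080.31


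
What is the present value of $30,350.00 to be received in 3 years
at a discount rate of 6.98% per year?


Formula: PV = FV / (1 + r)^n
Substituting: PV = $30,350.00 / (1 + 0.0698)^3
Discount factor: (1.0698)^3 = 1.224356
PV = $30,350.00 / 1.224356 = $24,788.54

$24,788.54


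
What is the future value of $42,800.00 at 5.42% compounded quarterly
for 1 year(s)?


Formula: FV = P * (1 + r/m)^(m*t)
Period rate: r/m = 0.0542 / 4 = 0.01355
Total periods: m*t = 4 * 1 = 4
Growth factor: (1 + 0.01355)^4 = 1.055312
FV = $42,800.00 * 1.055312 = $45,167.34

$45,167.34


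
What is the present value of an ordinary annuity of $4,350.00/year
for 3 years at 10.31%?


Formula: PV = PMT * (1 - (1+r)^(-n)) / r
Discount factor: (1 + 0.1031)^(-3) = 0.744998
Bracket: 1 - 0.744998 = 0.255002
PV = $4,350.00 * 0.255002 / 0.1031 = $10,759.04

$10,759.04


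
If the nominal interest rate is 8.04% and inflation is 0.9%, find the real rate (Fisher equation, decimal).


Formula: (1 + r_real) = (1 + r_nom) / (1 + inflation)
Substituting: (1 + r_real) = 1.0804 / 1.009
(1 + r_real) = 1.070763
r_real = 1.070763 - 1 = 0.070763

0.070763


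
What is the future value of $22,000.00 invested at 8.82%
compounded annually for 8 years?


Formula: FV = P * (1 + r)^n
Substituting: FV = $22,000.00 * (1 + 0.0882)^8
Growth factor: (1.0882)^8 = 1.966391
FV = $22,000.00 * 1.966391 = $43,260.59

$43,260.59


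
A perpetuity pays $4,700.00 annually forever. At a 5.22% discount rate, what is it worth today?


Formula: PV = C / r
Substituting: PV = $4,700.00 / 0.0522
PV = $90,038.31

$90,038.31


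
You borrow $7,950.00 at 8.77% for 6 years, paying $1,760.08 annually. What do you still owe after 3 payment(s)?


Formula: Balance = PV*(1+r)^k - PMT*((1+r)^k - 1)/r
Growth: (1 + 0.0877)^3 = 1.286848
Accumulated factor: ((1+r)^k - 1)/r = 3.270791
Balance = $7,950.00 * 1.286848 - $1,760.08 * 3.270791
Balance = $4,473.59

$4,473.59


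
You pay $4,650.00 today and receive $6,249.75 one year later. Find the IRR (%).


Formula: IRR = C1/C0 - 1
Substituting: IRR = $6,249.75 / $4,650.00 - 1
Ratio: 1.344032 - 1 = 0.344032
IRR = 34.4032%

34.4032%


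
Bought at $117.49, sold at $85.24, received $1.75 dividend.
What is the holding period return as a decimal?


Formula: HPR = (P1 - P0 + D) / P0
Gain: $85.24 - $117.49 + $1.75 = -$30.50
HPR = -$30.50 / $117.49 = -0.2596

-0.2596


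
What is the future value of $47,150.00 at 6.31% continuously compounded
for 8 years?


Formula: FV = P * e^(r*t)
Exponent: r*t = 0.0631 * 8 = 0.5048
e^(0.5048) = 1.656654
FV = $47,150.00 * 1.656654 = $78,111.24

$78,111.24


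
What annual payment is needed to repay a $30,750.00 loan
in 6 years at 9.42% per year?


Formula: PMT = PV * r / (1 - (1+r)^(-n))
Denominator: 1 - (1 + 0.0942)^(-6) = 0.417334
Numerator: $30,750.00 * 0.0942 = 2896.65
PMT = 2896.65 / 0.417334 = $6,940.84

$6,940.84


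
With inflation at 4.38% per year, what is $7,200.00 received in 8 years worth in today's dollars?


Formula: Real value = nominal / (1 + inflation)^years
Price level: (1 + 0.0438)^8 = 1.409089
Real value = $7,200.00 / 1.409089 = $5,109.69

$5,109.69


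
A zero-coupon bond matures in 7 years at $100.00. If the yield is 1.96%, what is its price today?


Formula: Price = FV / (1 + r)^n
Substituting: Price = $100.00 / (1 + 0.0196)^7
Discount factor: (1.0196)^7 = 1.145536
Price = $100.00 / 1.145536 = $87.30

$87.30


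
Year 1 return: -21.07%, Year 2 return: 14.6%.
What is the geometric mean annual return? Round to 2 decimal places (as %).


Formula: Geometric mean = ((1+r1)*(1+r2))^(1/2) - 1
Product: (1 + -0.2107) * (1 + 0.146) = 0.7893 * 1.146 = 0.904538
Square root: 0.904538^0.5 = 0.951072
Geometric mean = 0.951072 - 1 = -0.048928
As percentage: -4.89%

-4.89%


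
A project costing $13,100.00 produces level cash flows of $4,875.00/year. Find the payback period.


Formula: Payback = investment / annual cash flow
Substituting: Payback = $13,100.00 / $4,875.00
Payback = 2.6872 years

2.6872 years


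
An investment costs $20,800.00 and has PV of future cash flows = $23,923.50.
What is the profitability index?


Formula: PI = PV(cash flows) / initial investment
Substituting: PI = $23,923.50 / $20,800.00
PI = 1.1502

1.1502


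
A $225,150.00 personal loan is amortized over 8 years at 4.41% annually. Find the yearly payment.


Formula: PMT = PV * r / (1 - (1+r)^(-n))
Denominator: 1 - (1 + 0.0441)^(-8) = 0.291951
Numerator: $225,150.00 * 0.0441 = 9929.115
PMT = 9929.115 / 0.291951 = $34,009.51

$34,009.51


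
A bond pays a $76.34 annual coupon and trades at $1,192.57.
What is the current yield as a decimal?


Formula: Current yield = annual coupon / price
Substituting: CY = $76.34 / $1,192.57
CY = 0.064013

0.064013


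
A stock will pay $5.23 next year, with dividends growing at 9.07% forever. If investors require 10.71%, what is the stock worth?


Formula: P = D1 / (r - g)
Spread: r - g = 0.1071 - 0.0907 = 0.0164
Substituting: P = $5.23 / 0.0164
P = $318.90

$318.90


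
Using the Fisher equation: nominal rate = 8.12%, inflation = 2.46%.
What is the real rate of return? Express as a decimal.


Formula: (1 + r_real) = (1 + r_nom) / (1 + inflation)
Substituting: (1 + r_real) = 1.0812 / 1.0246
(1 + r_real) = 1.055241
r_real = 1.055241 - 1 = 0.055241

0.055241


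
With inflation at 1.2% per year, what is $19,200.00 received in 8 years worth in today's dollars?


Formula: Real value = nominal / (1 + inflation)^years
Price level: (1 + 0.012)^8 = 1.10013
Real value = $19,200.00 / 1.10013 = $17,452.48

$17,452.48


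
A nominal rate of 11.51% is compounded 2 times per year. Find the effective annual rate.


Formula: EAR = (1 + r/m)^m - 1
Period rate: r/m = 0.1151 / 2 = 0.05755
Compounding: (1 + 0.05755)^2 = 1.118412
EAR = 1.118412 - 1 = 0.118412

0.118412


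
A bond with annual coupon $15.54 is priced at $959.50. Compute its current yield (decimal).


Formula: Current yield = annual coupon / price
Substituting: CY = $15.54 / $959.50
CY = 0.016196

0.016196


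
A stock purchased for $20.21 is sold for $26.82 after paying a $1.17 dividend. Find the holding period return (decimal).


Formula: HPR = (P1 - P0 + D) / P0
Gain: $26.82 - $20.21 + $1.17 = $7.78
HPR = $7.78 / $20.21 = 0.385

0.385


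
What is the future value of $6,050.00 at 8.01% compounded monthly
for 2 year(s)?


Formula: FV = P * (1 + r/m)^(m*t)
Period rate: r/m = 0.0801 / 12 = 0.006675
Total periods: m*t = 12 * 2 = 24
Growth factor: (1 + 0.006675)^24 = 1.173121
FV = $6,050.00 * 1.173121 = $7,097.38

$7,097.38


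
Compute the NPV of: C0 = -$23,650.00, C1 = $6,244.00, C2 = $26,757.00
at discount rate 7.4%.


Formula: NPV = C0 + C1/(1+r) + C2/(1+r)^2
Discount C1: $6,244.00 / (1 + 0.074) = $5,813.78
Discount C2: $26,757.00 / (1 + 0.074)^2 = $23,196.84
NPV = -$23,650.00 + $5,813.78 + $23,196.84 = $5,360.62

$5,360.62


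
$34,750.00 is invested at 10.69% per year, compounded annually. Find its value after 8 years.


Formula: FV = P * (1 + r)^n
Substituting: FV = $34,750.00 * (1 + 0.1069)^8
Growth factor: (1.1069)^8 = 2.253549
FV = $34,750.00 * 2.253549 = $78,310.84

$78,310.84


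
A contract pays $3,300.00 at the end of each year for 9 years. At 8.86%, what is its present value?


Formula: PV = PMT * (1 - (1+r)^(-n)) / r
Discount factor: (1 + 0.0886)^(-9) = 0.465784
Bracket: 1 - 0.465784 = 0.534216
PV = $3,300.00 * 0.534216 / 0.0886 = $19,897.42

$19,897.42


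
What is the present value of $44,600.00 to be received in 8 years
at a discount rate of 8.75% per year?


Formula: PV = FV / (1 + r)^n
Substituting: PV = $44,600.00 / (1 + 0.0875)^8
Discount factor: (1.0875)^8 = 1.956294
PV = $44,600.00 / 1.956294 = $22,798.21

$22,798.21


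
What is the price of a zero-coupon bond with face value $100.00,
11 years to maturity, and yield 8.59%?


Formula: Price = FV / (1 + r)^n
Substituting: Price = $100.00 / (1 + 0.0859)^11
Discount factor: (1.0859)^11 = 2.475644
Price = $100.00 / 2.475644 = $40.39

$40.39


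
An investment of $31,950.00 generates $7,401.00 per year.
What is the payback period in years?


Formula: Payback = investment / annual cash flow
Substituting: Payback = $31,950.00 / $7,401.00
Payback = 4.317 years

4.317 years


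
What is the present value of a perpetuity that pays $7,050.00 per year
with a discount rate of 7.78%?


Formula: PV = C / r
Substituting: PV = $7,050.00 / 0.0778
PV = $90,616.97

$90,616.97


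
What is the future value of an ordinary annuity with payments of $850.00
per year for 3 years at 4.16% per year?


Formula: FV = PMT * ((1+r)^n - 1) / r
Growth factor: (1 + 0.0416)^3 = 1.130064
Numerator: 1.130064 - 1 = 0.130064
FV = $850.00 * 0.130064 / 0.0416 = $2,657.55

$2,657.55


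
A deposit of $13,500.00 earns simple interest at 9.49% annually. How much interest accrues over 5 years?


Formula: I = P * r * t
Substituting: I = $13,500.00 * 0.0949 * 5
Step: I = $13,500.00 * 0.4745
I = $6,405.75

$6,405.75


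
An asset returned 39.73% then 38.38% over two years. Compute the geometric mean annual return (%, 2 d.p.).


Formula: Geometric mean = ((1+r1)*(1+r2))^(1/2) - 1
Product: (1 + 0.3973) * (1 + 0.3838) = 1.3973 * 1.3838 = 1.933584
Square root: 1.933584^0.5 = 1.390534
Geometric mean = 1.390534 - 1 = 0.390534
As percentage: 39.05%

39.05%


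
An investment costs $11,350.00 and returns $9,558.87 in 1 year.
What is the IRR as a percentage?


Formula: IRR = C1/C0 - 1
Substituting: IRR = $9,558.87 / $11,350.00 - 1
Ratio: 0.842191 - 1 = -0.157809
IRR = -15.7809%

-15.7809%


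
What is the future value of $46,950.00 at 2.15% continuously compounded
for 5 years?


Formula: FV = P * e^(r*t)
Exponent: r*t = 0.0215 * 5 = 0.1075
e^(0.1075) = 1.113491
FV = $46,950.00 * 1.113491 = $52,278.40

$52,278.40


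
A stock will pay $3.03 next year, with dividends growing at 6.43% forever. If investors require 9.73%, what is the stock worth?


Formula: P = D1 / (r - g)
Spread: r - g = 0.0973 - 0.0643 = 0.033
Substituting: P = $3.03 / 0.033
P = $91.82

$91.82


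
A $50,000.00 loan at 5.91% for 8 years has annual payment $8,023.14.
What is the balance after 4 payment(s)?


Formula: Balance = PV*(1+r)^k - PMT*((1+r)^k - 1)/r
Growth: (1 + 0.0591)^4 = 1.258195
Accumulated factor: ((1+r)^k - 1)/r = 4.368778
Balance = $50,000.00 * 1.258195 - $8,023.14 * 4.368778
Balance = $27,858.42

$27,858.42


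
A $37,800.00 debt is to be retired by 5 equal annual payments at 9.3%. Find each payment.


Formula: PMT = PV * r / (1 - (1+r)^(-n))
Denominator: 1 - (1 + 0.093)^(-5) = 0.358939
Numerator: $37,800.00 * 0.093 = 3515.4
PMT = 3515.4 / 0.358939 = $9,793.86

$9,793.86


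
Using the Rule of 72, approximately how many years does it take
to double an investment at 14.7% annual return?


Formula: Years ≈ 72 / r
Substituting: Years ≈ 72 / 14.7
Years ≈ 4.9

4.9 years


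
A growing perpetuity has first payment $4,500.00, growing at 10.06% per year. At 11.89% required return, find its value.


Formula: PV = C / (r - g)
Spread: r - g = 0.1189 - 0.1006 = 0.0183
Substituting: PV = $4,500.00 / 0.0183
PV = $245,901.64

$245,901.64


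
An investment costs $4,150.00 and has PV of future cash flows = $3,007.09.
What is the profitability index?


Formula: PI = PV(cash flows) / initial investment
Substituting: PI = $3,007.09 / $4,150.00
PI = 0.7246

0.7246


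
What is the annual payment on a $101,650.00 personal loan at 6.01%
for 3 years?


Formula: PMT = PV * r / (1 - (1+r)^(-n))
Denominator: 1 - (1 + 0.0601)^(-3) = 0.160618
Numerator: $101,650.00 * 0.0601 = 6109.165
PMT = 6109.165 / 0.160618 = $38,035.30

$38,035.30


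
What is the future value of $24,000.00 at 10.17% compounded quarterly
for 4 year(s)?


Formula: FV = P * (1 + r/m)^(m*t)
Period rate: r/m = 0.1017 / 4 = 0.025425
Total periods: m*t = 4 * 4 = 16
Growth factor: (1 + 0.025425)^16 = 1.494385
FV = $24,000.00 * 1.494385 = $35,865.23

$35,865.23


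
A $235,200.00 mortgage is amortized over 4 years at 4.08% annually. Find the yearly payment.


Formula: PMT = PV * r / (1 - (1+r)^(-n))
Denominator: 1 - (1 + 0.0408)^(-4) = 0.147821
Numerator: $235,200.00 * 0.0408 = 9596.16
PMT = 9596.16 / 0.147821 = $64,917.47

$64,917.47


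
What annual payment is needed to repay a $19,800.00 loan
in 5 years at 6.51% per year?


Formula: PMT = PV * r / (1 - (1+r)^(-n))
Denominator: 1 - (1 + 0.0651)^(-5) = 0.270462
Numerator: $19,800.00 * 0.0651 = 1288.98
PMT = 1288.98 / 0.270462 = $4,765.85

$4,765.85


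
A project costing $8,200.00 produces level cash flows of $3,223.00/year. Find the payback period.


Formula: Payback = investment / annual cash flow
Substituting: Payback = $8,200.00 / $3,223.00
Payback = 2.5442 years

2.5442 years


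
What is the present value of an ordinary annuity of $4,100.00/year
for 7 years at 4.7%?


Formula: PV = PMT * (1 - (1+r)^(-n)) / r
Discount factor: (1 + 0.047)^(-7) = 0.725059
Bracket: 1 - 0.725059 = 0.274941
PV = $4,100.00 * 0.274941 / 0.047 = $23,984.23

$23,984.23


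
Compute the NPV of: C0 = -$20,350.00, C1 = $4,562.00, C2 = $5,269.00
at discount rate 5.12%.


Formula: NPV = C0 + C1/(1+r) + C2/(1+r)^2
Discount C1: $4,562.00 / (1 + 0.0512) = $4,339.80
Discount C2: $5,269.00 / (1 + 0.0512)^2 = $4,768.23
NPV = -$20,350.00 + $4,339.80 + $4,768.23 = -$11,241.96

-$11,241.96


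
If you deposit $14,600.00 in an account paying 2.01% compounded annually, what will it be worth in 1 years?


Formula: FV = P * (1 + r)^n
Substituting: FV = $14,600.00 * (1 + 0.0201)^1
Growth factor: (1.0201)^1 = 1.0201
FV = $14,600.00 * 1.0201 = $14,893.46

$14,893.46


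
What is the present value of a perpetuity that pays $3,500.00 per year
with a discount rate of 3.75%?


Formula: PV = C / r
Substituting: PV = $3,500.00 / 0.0375
PV = $93,333.33

$93,333.33


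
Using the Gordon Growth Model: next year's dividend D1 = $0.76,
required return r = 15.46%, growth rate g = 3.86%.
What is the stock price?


Formula: P = D1 / (r - g)
Spread: r - g = 0.1546 - 0.0386 = 0.116
Substituting: P = $0.76 / 0.116
P = $6.55

$6.55


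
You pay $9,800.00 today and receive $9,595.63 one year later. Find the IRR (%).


Formula: IRR = C1/C0 - 1
Substituting: IRR = $9,595.63 / $9,800.00 - 1
Ratio: 0.979146 - 1 = -0.020854
IRR = -2.0854%

-2.0854%


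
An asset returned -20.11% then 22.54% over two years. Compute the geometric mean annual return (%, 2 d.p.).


Formula: Geometric mean = ((1+r1)*(1+r2))^(1/2) - 1
Product: (1 + -0.2011) * (1 + 0.2254) = 0.7989 * 1.2254 = 0.978972
Square root: 0.978972^0.5 = 0.98943
Geometric mean = 0.98943 - 1 = -0.01057
As percentage: -1.06%

-1.06%


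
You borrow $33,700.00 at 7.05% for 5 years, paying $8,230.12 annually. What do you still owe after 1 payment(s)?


Formula: Balance = PV*(1+r)^k - PMT*((1+r)^k - 1)/r
Growth: (1 + 0.0705)^1 = 1.0705
Accumulated factor: ((1+r)^k - 1)/r = 1.0
Balance = $33,700.00 * 1.0705 - $8,230.12 * 1.0
Balance = $27,845.73

$27,845.73


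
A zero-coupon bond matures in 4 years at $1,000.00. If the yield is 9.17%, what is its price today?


Formula: Price = FV / (1 + r)^n
Substituting: Price = $1,000.00 / (1 + 0.0917)^4
Discount factor: (1.0917)^4 = 1.420408
Price = $1,000.00 / 1.420408 = $704.02

$704.02


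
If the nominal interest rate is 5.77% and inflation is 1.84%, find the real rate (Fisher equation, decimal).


Formula: (1 + r_real) = (1 + r_nom) / (1 + inflation)
Substituting: (1 + r_real) = 1.0577 / 1.0184
(1 + r_real) = 1.03859
r_real = 1.03859 - 1 = 0.03859

0.03859


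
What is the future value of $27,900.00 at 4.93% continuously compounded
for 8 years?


Formula: FV = P * e^(r*t)
Exponent: r*t = 0.0493 * 8 = 0.3944
e^(0.3944) = 1.483494
FV = $27,900.00 * 1.483494 = $41,389.48

$41,389.48


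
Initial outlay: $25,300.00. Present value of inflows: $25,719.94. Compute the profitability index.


Formula: PI = PV(cash flows) / initial investment
Substituting: PI = $25,719.94 / $25,300.00
PI = 1.0166

1.0166


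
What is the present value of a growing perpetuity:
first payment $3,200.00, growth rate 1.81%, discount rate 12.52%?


Formula: PV = C / (r - g)
Spread: r - g = 0.1252 - 0.0181 = 0.1071
Substituting: PV = $3,200.00 / 0.1071
PV = $29,878.62

$29,878.62


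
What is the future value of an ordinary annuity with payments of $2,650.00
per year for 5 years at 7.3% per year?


Formula: FV = PMT * ((1+r)^n - 1) / r
Growth factor: (1 + 0.073)^5 = 1.422324
Numerator: 1.422324 - 1 = 0.422324
FV = $2,650.00 * 0.422324 / 0.073 = $15,330.95

$15,330.95


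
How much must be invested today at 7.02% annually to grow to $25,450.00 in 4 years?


Formula: PV = FV / (1 + r)^n
Substituting: PV = $25,450.00 / (1 + 0.0702)^4
Discount factor: (1.0702)^4 = 1.311776
PV = $25,450.00 / 1.311776 = $19,401.17

$19,401.17


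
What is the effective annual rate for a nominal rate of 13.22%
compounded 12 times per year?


Formula: EAR = (1 + r/m)^m - 1
Period rate: r/m = 0.1322 / 12 = 0.011017
Compounding: (1 + 0.011017)^12 = 1.140512
EAR = 1.140512 - 1 = 0.140512

0.140512


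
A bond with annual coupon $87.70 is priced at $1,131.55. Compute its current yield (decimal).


Formula: Current yield = annual coupon / price
Substituting: CY = $87.70 / $1,131.55
CY = 0.077504

0.077504


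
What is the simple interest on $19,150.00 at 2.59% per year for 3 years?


Formula: I = P * r * t
Substituting: I = $19,150.00 * 0.0259 * 3
Step: I = $19,150.00 * 0.0777
I = $1,487.96

$1,487.96


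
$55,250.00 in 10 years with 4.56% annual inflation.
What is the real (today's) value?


Formula: Real value = nominal / (1 + inflation)^years
Price level: (1 + 0.0456)^10 = 1.561909
Real value = $55,250.00 / 1.561909 = $35,373.38

$35,373.38


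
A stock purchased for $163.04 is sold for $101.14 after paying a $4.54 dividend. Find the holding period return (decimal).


Formula: HPR = (P1 - P0 + D) / P0
Gain: $101.14 - $163.04 + $4.54 = -$57.36
HPR = -$57.36 / $163.04 = -0.3518

-0.3518


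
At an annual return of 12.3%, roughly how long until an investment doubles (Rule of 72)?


Formula: Years ≈ 72 / r
Substituting: Years ≈ 72 / 12.3
Years ≈ 5.9

5.9 years


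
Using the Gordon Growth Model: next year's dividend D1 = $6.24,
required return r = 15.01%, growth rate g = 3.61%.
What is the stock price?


Formula: P = D1 / (r - g)
Spread: r - g = 0.1501 - 0.0361 = 0.114
Substituting: P = $6.24 / 0.114
P = $54.74

$54.74


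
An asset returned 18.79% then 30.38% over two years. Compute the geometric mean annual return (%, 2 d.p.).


Formula: Geometric mean = ((1+r1)*(1+r2))^(1/2) - 1
Product: (1 + 0.1879) * (1 + 0.3038) = 1.1879 * 1.3038 = 1.548784
Square root: 1.548784^0.5 = 1.244502
Geometric mean = 1.244502 - 1 = 0.244502
As percentage: 24.45%

24.45%


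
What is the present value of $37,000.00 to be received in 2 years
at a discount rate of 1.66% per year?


Formula: PV = FV / (1 + r)^n
Substituting: PV = $37,000.00 / (1 + 0.0166)^2
Discount factor: (1.0166)^2 = 1.033476
PV = $37,000.00 / 1.033476 = $35,801.52

$35,801.52


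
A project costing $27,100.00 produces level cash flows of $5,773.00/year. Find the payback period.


Formula: Payback = investment / annual cash flow
Substituting: Payback = $27,100.00 / $5,773.00
Payback = 4.6943 years

4.6943 years


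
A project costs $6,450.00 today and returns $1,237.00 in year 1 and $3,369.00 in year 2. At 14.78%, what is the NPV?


Formula: NPV = C0 + C1/(1+r) + C2/(1+r)^2
Discount C1: $1,237.00 / (1 + 0.1478) = $1,077.71
Discount C2: $3,369.00 / (1 + 0.1478)^2 = $2,557.22
NPV = -$6,450.00 + $1,077.71 + $2,557.22 = -$2,815.06

-$2,815.06


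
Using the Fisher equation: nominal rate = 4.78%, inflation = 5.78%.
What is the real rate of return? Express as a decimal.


Formula: (1 + r_real) = (1 + r_nom) / (1 + inflation)
Substituting: (1 + r_real) = 1.0478 / 1.0578
(1 + r_real) = 0.990546
r_real = 0.990546 - 1 = -0.009454

-0.009454


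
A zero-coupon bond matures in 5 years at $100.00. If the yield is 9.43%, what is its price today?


Formula: Price = FV / (1 + r)^n
Substituting: Price = $100.00 / (1 + 0.0943)^5
Discount factor: (1.0943)^5 = 1.569213
Price = $100.00 / 1.569213 = $63.73

$63.73


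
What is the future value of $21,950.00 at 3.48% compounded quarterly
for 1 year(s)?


Formula: FV = P * (1 + r/m)^(m*t)
Period rate: r/m = 0.0348 / 4 = 0.0087
Total periods: m*t = 4 * 1 = 4
Growth factor: (1 + 0.0087)^4 = 1.035257
FV = $21,950.00 * 1.035257 = $22,723.89

$22,723.89


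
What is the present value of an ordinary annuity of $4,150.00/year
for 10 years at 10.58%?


Formula: PV = PMT * (1 - (1+r)^(-n)) / r
Discount factor: (1 + 0.1058)^(-10) = 0.365792
Bracket: 1 - 0.365792 = 0.634208
PV = $4,150.00 * 0.634208 / 0.1058 = $24,876.78

$24,876.78


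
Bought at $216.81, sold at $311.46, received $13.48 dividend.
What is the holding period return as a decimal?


Formula: HPR = (P1 - P0 + D) / P0
Gain: $311.46 - $216.81 + $13.48 = $108.13
HPR = $108.13 / $216.81 = 0.4987

0.4987


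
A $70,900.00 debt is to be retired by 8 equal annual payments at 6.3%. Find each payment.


Formula: PMT = PV * r / (1 - (1+r)^(-n))
Denominator: 1 - (1 + 0.063)^(-8) = 0.386614
Numerator: $70,900.00 * 0.063 = 4466.7
PMT = 4466.7 / 0.386614 = $11,553.39

$11,553.39


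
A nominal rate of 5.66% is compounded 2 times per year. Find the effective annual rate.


Formula: EAR = (1 + r/m)^m - 1
Period rate: r/m = 0.0566 / 2 = 0.0283
Compounding: (1 + 0.0283)^2 = 1.057401
EAR = 1.057401 - 1 = 0.057401

0.057401


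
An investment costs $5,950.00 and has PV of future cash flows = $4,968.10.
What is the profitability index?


Formula: PI = PV(cash flows) / initial investment
Substituting: PI = $4,968.10 / $5,950.00
PI = 0.835

0.835


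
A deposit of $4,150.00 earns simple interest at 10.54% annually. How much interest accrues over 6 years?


Formula: I = P * r * t
Substituting: I = $4,150.00 * 0.1054 * 6
Step: I = $4,150.00 * 0.6324
I = $2,624.46

$2,624.46


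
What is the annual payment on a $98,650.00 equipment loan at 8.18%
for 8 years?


Formula: PMT = PV * r / (1 - (1+r)^(-n))
Denominator: 1 - (1 + 0.0818)^(-8) = 0.466881
Numerator: $98,650.00 * 0.0818 = 8069.57
PMT = 8069.57 / 0.466881 = $17,284.00

$17,284.00


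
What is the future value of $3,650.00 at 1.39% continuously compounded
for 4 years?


Formula: FV = P * e^(r*t)
Exponent: r*t = 0.0139 * 4 = 0.0556
e^(0.0556) = 1.057175
FV = $3,650.00 * 1.057175 = $3,858.69

$3,858.69


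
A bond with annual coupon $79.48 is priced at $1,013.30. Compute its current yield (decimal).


Formula: Current yield = annual coupon / price
Substituting: CY = $79.48 / $1,013.30
CY = 0.078437

0.078437


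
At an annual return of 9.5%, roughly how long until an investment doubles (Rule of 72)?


Formula: Years ≈ 72 / r
Substituting: Years ≈ 72 / 9.5
Years ≈ 7.6

7.6 years


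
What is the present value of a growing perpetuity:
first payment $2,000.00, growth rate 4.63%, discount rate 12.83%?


Formula: PV = C / (r - g)
Spread: r - g = 0.1283 - 0.0463 = 0.082
Substituting: PV = $2,000.00 / 0.082
PV = $24,390.24

$24,390.24


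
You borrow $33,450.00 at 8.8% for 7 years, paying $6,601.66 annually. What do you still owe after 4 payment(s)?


Formula: Balance = PV*(1+r)^k - PMT*((1+r)^k - 1)/r
Growth: (1 + 0.088)^4 = 1.40125
Accumulated factor: ((1+r)^k - 1)/r = 4.559657
Balance = $33,450.00 * 1.40125 - $6,601.66 * 4.559657
Balance = $16,770.50

$16,770.50


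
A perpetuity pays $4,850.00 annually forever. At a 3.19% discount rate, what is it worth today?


Formula: PV = C / r
Substituting: PV = $4,850.00 / 0.0319
PV = $152,037.62

$152,037.62


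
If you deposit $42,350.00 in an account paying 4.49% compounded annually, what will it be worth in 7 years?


Formula: FV = P * (1 + r)^n
Substituting: FV = $42,350.00 * (1 + 0.0449)^7
Growth factor: (1.0449)^7 = 1.359951
FV = $42,350.00 * 1.359951 = $57,593.90

$57,593.90


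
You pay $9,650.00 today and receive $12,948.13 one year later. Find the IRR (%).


Formula: IRR = C1/C0 - 1
Substituting: IRR = $12,948.13 / $9,650.00 - 1
Ratio: 1.341775 - 1 = 0.341775
IRR = 34.1775%

34.1775%


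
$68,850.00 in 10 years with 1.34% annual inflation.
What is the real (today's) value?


Formula: Real value = nominal / (1 + inflation)^years
Price level: (1 + 0.0134)^10 = 1.142376
Real value = $68,850.00 / 1.142376 = $60,269.13

$60,269.13


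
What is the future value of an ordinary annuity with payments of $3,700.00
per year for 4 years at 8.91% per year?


Formula: FV = PMT * ((1+r)^n - 1) / r
Growth factor: (1 + 0.0891)^4 = 1.406925
Numerator: 1.406925 - 1 = 0.406925
FV = $3,700.00 * 0.406925 / 0.0891 = $16,898.13

$16,898.13


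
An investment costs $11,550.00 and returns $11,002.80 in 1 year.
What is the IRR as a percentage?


Formula: IRR = C1/C0 - 1
Substituting: IRR = $11,002.80 / $11,550.00 - 1
Ratio: 0.952623 - 1 = -0.047377
IRR = -4.7377%

-4.7377%


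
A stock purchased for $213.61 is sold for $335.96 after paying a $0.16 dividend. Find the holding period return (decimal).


Formula: HPR = (P1 - P0 + D) / P0
Gain: $335.96 - $213.61 + $0.16 = $122.51
HPR = $122.51 / $213.61 = 0.5735

0.5735


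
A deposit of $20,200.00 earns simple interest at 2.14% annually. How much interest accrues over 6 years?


Formula: I = P * r * t
Substituting: I = $20,200.00 * 0.0214 * 6
Step: I = $20,200.00 * 0.1284
I = $2,593.68

$2,593.68


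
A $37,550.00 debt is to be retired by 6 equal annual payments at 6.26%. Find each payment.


Formula: PMT = PV * r / (1 - (1+r)^(-n))
Denominator: 1 - (1 + 0.0626)^(-6) = 0.305326
Numerator: $37,550.00 * 0.0626 = 2350.63
PMT = 2350.63 / 0.305326 = $7,698.76

$7,698.76


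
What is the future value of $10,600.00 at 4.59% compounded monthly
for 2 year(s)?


Formula: FV = P * (1 + r/m)^(m*t)
Period rate: r/m = 0.0459 / 12 = 0.003825
Total periods: m*t = 12 * 2 = 24
Growth factor: (1 + 0.003825)^24 = 1.095954
FV = $10,600.00 * 1.095954 = $11,617.11

$11,617.11


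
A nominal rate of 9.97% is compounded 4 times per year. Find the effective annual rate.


Formula: EAR = (1 + r/m)^m - 1
Period rate: r/m = 0.0997 / 4 = 0.024925
Compounding: (1 + 0.024925)^4 = 1.10349
EAR = 1.10349 - 1 = 0.10349

0.10349


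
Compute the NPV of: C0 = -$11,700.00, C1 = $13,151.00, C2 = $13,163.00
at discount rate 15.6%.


Formula: NPV = C0 + C1/(1+r) + C2/(1+r)^2
Discount C1: $13,151.00 / (1 + 0.156) = $11,376.30
Discount C2: $13,163.00 / (1 + 0.156)^2 = $9,850.07
NPV = -$11,700.00 + $11,376.30 + $9,850.07 = $9,526.37

$9,526.37


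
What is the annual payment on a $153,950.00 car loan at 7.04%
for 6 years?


Formula: PMT = PV * r / (1 - (1+r)^(-n))
Denominator: 1 - (1 + 0.0704)^(-6) = 0.33515
Numerator: $153,950.00 * 0.0704 = 10838.08
PMT = 10838.08 / 0.33515 = $32,337.96

$32,337.96


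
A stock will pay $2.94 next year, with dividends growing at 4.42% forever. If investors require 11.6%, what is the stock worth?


Formula: P = D1 / (r - g)
Spread: r - g = 0.116 - 0.0442 = 0.0718
Substituting: P = $2.94 / 0.0718
P = $40.95

$40.95


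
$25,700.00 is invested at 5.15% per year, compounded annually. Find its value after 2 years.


Formula: FV = P * (1 + r)^n
Substituting: FV = $25,700.00 * (1 + 0.0515)^2
Growth factor: (1.0515)^2 = 1.105652
FV = $25,700.00 * 1.105652 = $28,415.26

$28,415.26


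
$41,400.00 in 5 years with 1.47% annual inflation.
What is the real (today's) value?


Formula: Real value = nominal / (1 + inflation)^years
Price level: (1 + 0.0147)^5 = 1.075693
Real value = $41,400.00 / 1.075693 = $38,486.82

$38,486.82


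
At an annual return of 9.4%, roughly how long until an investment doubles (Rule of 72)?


Formula: Years ≈ 72 / r
Substituting: Years ≈ 72 / 9.4
Years ≈ 7.7

7.7 years


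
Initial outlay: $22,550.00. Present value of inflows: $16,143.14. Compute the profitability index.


Formula: PI = PV(cash flows) / initial investment
Substituting: PI = $16,143.14 / $22,550.00
PI = 0.7159

0.7159


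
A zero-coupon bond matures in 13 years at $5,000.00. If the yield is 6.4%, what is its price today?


Formula: Price = FV / (1 + r)^n
Substituting: Price = $5,000.00 / (1 + 0.064)^13
Discount factor: (1.064)^13 = 2.239965
Price = $5,000.00 / 2.239965 = $2,232.18

$2,232.18


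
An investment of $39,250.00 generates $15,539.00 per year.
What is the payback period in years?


Formula: Payback = investment / annual cash flow
Substituting: Payback = $39,250.00 / $15,539.00
Payback = 2.5259 years

2.5259 years


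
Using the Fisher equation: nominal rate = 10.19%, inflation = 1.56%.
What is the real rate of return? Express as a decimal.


Formula: (1 + r_real) = (1 + r_nom) / (1 + inflation)
Substituting: (1 + r_real) = 1.1019 / 1.0156
(1 + r_real) = 1.084974
r_real = 1.084974 - 1 = 0.084974

0.084974


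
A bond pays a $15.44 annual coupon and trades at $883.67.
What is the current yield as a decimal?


Formula: Current yield = annual coupon / price
Substituting: CY = $15.44 / $883.67
CY = 0.017473

0.017473


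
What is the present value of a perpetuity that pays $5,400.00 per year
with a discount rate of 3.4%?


Formula: PV = C / r
Substituting: PV = $5,400.00 / 0.034
PV = $158,823.53

$158,823.53


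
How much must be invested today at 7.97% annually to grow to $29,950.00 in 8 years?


Formula: PV = FV / (1 + r)^n
Substituting: PV = $29,950.00 / (1 + 0.0797)^8
Discount factor: (1.0797)^8 = 1.846821
PV = $29,950.00 / 1.846821 = $16,217.06

$16,217.06


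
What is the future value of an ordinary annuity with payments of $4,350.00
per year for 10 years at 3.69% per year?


Formula: FV = PMT * ((1+r)^n - 1) / r
Growth factor: (1 + 0.0369)^10 = 1.436709
Numerator: 1.436709 - 1 = 0.436709
FV = $4,350.00 * 0.436709 / 0.0369 = $51,481.93

$51,481.93


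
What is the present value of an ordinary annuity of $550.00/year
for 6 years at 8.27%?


Formula: PV = PMT * (1 - (1+r)^(-n)) / r
Discount factor: (1 + 0.0827)^(-6) = 0.620799
Bracket: 1 - 0.620799 = 0.379201
PV = $550.00 * 0.379201 / 0.0827 = $2,521.89

$2,521.89


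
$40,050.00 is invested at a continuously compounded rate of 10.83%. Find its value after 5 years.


Formula: FV = P * e^(r*t)
Exponent: r*t = 0.1083 * 5 = 0.5415
e^(0.5415) = 1.718583
FV = $40,050.00 * 1.718583 = $68,829.24

$68,829.24


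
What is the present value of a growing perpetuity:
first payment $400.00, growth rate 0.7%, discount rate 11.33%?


Formula: PV = C / (r - g)
Spread: r - g = 0.1133 - 0.007 = 0.1063
Substituting: PV = $400.00 / 0.1063
PV = $3,762.94

$3,762.94


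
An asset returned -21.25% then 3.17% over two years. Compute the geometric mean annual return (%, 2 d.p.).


Formula: Geometric mean = ((1+r1)*(1+r2))^(1/2) - 1
Product: (1 + -0.2125) * (1 + 0.0317) = 0.7875 * 1.0317 = 0.812464
Square root: 0.812464^0.5 = 0.901368
Geometric mean = 0.901368 - 1 = -0.098632
As percentage: -9.86%

-9.86%


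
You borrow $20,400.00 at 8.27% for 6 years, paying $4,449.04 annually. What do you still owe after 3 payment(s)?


Formula: Balance = PV*(1+r)^k - PMT*((1+r)^k - 1)/r
Growth: (1 + 0.0827)^3 = 1.269183
Accumulated factor: ((1+r)^k - 1)/r = 3.254939
Balance = $20,400.00 * 1.269183 - $4,449.04 * 3.254939
Balance = $11,409.99

$11,409.99


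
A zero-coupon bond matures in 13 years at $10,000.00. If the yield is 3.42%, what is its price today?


Formula: Price = FV / (1 + r)^n
Substituting: Price = $10,000.00 / (1 + 0.0342)^13
Discount factor: (1.0342)^13 = 1.548314
Price = $10,000.00 / 1.548314 = $6,458.64

$6,458.64


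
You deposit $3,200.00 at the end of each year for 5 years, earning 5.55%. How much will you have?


Formula: FV = PMT * ((1+r)^n - 1) / r
Growth factor: (1 + 0.0555)^5 = 1.31006
Numerator: 1.31006 - 1 = 0.31006
FV = $3,200.00 * 0.31006 / 0.0555 = $17,877.33

$17,877.33


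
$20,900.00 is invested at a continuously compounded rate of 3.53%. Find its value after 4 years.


Formula: FV = P * e^(r*t)
Exponent: r*t = 0.0353 * 4 = 0.1412
e^(0.1412) = 1.151655
FV = $20,900.00 * 1.151655 = $24,069.59

$24,069.59


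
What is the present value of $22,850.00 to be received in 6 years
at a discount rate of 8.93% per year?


Formula: PV = FV / (1 + r)^n
Substituting: PV = $22,850.00 / (1 + 0.0893)^6
Discount factor: (1.0893)^6 = 1.670648
PV = $22,850.00 / 1.670648 = $13,677.33

$13,677.33


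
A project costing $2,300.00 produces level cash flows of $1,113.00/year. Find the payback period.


Formula: Payback = investment / annual cash flow
Substituting: Payback = $2,300.00 / $1,113.00
Payback = 2.0665 years

2.0665 years


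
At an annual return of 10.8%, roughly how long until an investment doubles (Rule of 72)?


Formula: Years ≈ 72 / r
Substituting: Years ≈ 72 / 10.8
Years ≈ 6.7

6.7 years


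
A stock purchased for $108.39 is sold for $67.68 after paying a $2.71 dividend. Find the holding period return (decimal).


Formula: HPR = (P1 - P0 + D) / P0
Gain: $67.68 - $108.39 + $2.71 = -$38.00
HPR = -$38.00 / $108.39 = -0.3506

-0.3506


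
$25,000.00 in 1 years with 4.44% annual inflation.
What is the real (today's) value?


Formula: Real value = nominal / (1 + inflation)^years
Price level: (1 + 0.0444)^1 = 1.0444
Real value = $25,000.00 / 1.0444 = $23,937.19

$23,937.19


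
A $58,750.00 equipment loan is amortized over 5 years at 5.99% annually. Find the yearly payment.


Formula: PMT = PV * r / (1 - (1+r)^(-n))
Denominator: 1 - (1 + 0.0599)^(-5) = 0.252389
Numerator: $58,750.00 * 0.0599 = 3519.125
PMT = 3519.125 / 0.252389 = $13,943.24

$13,943.24


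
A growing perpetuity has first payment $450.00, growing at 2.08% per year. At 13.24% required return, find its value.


Formula: PV = C / (r - g)
Spread: r - g = 0.1324 - 0.0208 = 0.1116
Substituting: PV = $450.00 / 0.1116
PV = $4,032.26

$4,032.26


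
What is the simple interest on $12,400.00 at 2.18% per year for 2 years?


Formula: I = P * r * t
Substituting: I = $12,400.00 * 0.0218 * 2
Step: I = $12,400.00 * 0.0436
I = $540.64

$540.64


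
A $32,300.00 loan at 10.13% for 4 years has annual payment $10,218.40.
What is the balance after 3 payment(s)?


Formula: Balance = PV*(1+r)^k - PMT*((1+r)^k - 1)/r
Growth: (1 + 0.1013)^3 = 1.335725
Accumulated factor: ((1+r)^k - 1)/r = 3.314162
Balance = $32,300.00 * 1.335725 - $10,218.40 * 3.314162
Balance = $9,278.47

$9,278.47


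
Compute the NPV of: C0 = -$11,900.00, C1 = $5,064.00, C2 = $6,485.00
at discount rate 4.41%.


Formula: NPV = C0 + C1/(1+r) + C2/(1+r)^2
Discount C1: $5,064.00 / (1 + 0.0441) = $4,850.11
Discount C2: $6,485.00 / (1 + 0.0441)^2 = $5,948.75
NPV = -$11,900.00 + $4,850.11 + $5,948.75 = -$1,101.14

-$1,101.14


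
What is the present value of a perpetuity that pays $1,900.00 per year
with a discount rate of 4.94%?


Formula: PV = C / r
Substituting: PV = $1,900.00 / 0.0494
PV = $38,461.54

$38,461.54


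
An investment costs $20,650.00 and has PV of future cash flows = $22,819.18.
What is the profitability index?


Formula: PI = PV(cash flows) / initial investment
Substituting: PI = $22,819.18 / $20,650.00
PI = 1.105

1.105


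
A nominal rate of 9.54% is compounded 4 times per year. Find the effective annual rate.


Formula: EAR = (1 + r/m)^m - 1
Period rate: r/m = 0.0954 / 4 = 0.02385
Compounding: (1 + 0.02385)^4 = 1.098868
EAR = 1.098868 - 1 = 0.098868

0.098868


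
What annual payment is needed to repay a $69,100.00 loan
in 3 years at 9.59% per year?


Formula: PMT = PV * r / (1 - (1+r)^(-n))
Denominator: 1 - (1 + 0.0959)^(-3) = 0.240221
Numerator: $69,100.00 * 0.0959 = 6626.69
PMT = 6626.69 / 0.240221 = $27,585.79

$27,585.79


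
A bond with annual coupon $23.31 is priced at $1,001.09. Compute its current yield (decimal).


Formula: Current yield = annual coupon / price
Substituting: CY = $23.31 / $1,001.09
CY = 0.023285

0.023285


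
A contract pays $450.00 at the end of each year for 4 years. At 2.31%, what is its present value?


Formula: PV = PMT * (1 - (1+r)^(-n)) / r
Discount factor: (1 + 0.0231)^(-4) = 0.912699
Bracket: 1 - 0.912699 = 0.087301
PV = $450.00 * 0.087301 / 0.0231 = $1,700.67

$1,700.67


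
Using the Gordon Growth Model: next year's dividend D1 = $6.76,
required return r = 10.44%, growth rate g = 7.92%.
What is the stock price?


Formula: P = D1 / (r - g)
Spread: r - g = 0.1044 - 0.0792 = 0.0252
Substituting: P = $6.76 / 0.0252
P = $268.25

$268.25


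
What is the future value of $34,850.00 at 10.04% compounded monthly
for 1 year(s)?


Formula: FV = P * (1 + r/m)^(m*t)
Period rate: r/m = 0.1004 / 12 = 0.008367
Total periods: m*t = 12 * 1 = 12
Growth factor: (1 + 0.008367)^12 = 1.105151
FV = $34,850.00 * 1.105151 = $38,514.53

$38,514.53


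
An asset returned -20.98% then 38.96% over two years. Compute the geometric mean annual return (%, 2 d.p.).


Formula: Geometric mean = ((1+r1)*(1+r2))^(1/2) - 1
Product: (1 + -0.2098) * (1 + 0.3896) = 0.7902 * 1.3896 = 1.098062
Square root: 1.098062^0.5 = 1.047884
Geometric mean = 1.047884 - 1 = 0.047884
As percentage: 4.79%

4.79%


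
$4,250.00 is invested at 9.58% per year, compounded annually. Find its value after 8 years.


Formula: FV = P * (1 + r)^n
Substituting: FV = $4,250.00 * (1 + 0.0958)^8
Growth factor: (1.0958)^8 = 2.07898
FV = $4,250.00 * 2.07898 = $8,835.67

$8,835.67


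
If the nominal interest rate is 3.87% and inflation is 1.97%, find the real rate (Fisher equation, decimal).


Formula: (1 + r_real) = (1 + r_nom) / (1 + inflation)
Substituting: (1 + r_real) = 1.0387 / 1.0197
(1 + r_real) = 1.018633
r_real = 1.018633 - 1 = 0.018633

0.018633


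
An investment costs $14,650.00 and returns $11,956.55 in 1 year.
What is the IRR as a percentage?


Formula: IRR = C1/C0 - 1
Substituting: IRR = $11,956.55 / $14,650.00 - 1
Ratio: 0.816147 - 1 = -0.183853
IRR = -18.3853%

-18.3853%


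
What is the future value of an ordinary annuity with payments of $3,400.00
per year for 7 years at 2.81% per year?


Formula: FV = PMT * ((1+r)^n - 1) / r
Growth factor: (1 + 0.0281)^7 = 1.214081
Numerator: 1.214081 - 1 = 0.214081
FV = $3,400.00 * 0.214081 / 0.0281 = $25,902.99

$25,902.99


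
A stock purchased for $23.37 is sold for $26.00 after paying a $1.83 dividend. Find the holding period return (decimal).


Formula: HPR = (P1 - P0 + D) / P0
Gain: $26.00 - $23.37 + $1.83 = $4.46
HPR = $4.46 / $23.37 = 0.1908

0.1908
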